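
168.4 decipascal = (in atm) 0.0001662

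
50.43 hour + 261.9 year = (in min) 1.377e+08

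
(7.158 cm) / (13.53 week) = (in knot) 1.7e-08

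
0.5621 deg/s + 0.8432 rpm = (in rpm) 0.9369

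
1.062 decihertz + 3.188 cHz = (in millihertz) 138.1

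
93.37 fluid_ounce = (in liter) 2.761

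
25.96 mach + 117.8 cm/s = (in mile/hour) 1.978e+04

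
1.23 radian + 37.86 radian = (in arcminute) 1.344e+05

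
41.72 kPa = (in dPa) 4.172e+05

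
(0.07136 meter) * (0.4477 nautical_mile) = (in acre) 0.01462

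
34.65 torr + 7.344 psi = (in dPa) 5.525e+05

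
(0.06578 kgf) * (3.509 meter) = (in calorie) 0.541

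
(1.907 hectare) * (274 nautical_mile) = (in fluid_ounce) 3.272e+14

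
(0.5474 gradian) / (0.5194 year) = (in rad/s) 5.249e-10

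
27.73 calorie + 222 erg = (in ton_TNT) 2.773e-08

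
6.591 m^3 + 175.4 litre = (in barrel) 42.56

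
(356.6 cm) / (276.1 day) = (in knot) 2.906e-07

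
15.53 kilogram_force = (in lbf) 34.24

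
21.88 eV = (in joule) 3.506e-18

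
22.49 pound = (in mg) 1.02e+07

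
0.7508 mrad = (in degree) 0.04302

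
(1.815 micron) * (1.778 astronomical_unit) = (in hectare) 48.28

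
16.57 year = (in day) 6048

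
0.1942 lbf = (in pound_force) 0.1942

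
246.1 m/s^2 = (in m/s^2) 246.1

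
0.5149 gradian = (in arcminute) 27.8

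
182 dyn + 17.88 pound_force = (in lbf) 17.88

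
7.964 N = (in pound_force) 1.79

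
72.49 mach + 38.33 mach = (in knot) 7.335e+04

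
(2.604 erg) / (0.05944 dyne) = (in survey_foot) 1.437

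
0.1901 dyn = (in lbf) 4.274e-07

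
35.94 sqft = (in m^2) 3.339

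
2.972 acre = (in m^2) 1.203e+04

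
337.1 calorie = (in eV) 8.803e+21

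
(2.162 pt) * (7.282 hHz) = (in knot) 1.08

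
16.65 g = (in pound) 0.03671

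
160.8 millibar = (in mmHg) 120.6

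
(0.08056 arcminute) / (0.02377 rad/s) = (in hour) 2.739e-07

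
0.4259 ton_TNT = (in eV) 1.112e+28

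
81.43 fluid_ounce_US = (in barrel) 0.01515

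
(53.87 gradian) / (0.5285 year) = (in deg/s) 2.909e-06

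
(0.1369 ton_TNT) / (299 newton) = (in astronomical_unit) 1.281e-05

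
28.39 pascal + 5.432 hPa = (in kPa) 0.5716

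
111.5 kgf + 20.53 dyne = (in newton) 1093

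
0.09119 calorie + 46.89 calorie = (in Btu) 0.1863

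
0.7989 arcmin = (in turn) 3.699e-05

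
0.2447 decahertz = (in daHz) 0.2447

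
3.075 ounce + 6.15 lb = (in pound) 6.342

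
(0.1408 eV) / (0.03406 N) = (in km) 6.623e-22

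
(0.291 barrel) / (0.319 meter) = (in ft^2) 1.561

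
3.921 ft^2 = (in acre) 9.001e-05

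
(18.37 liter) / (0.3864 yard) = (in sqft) 0.5596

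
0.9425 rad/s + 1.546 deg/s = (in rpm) 9.258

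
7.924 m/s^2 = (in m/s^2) 7.924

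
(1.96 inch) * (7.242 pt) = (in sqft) 0.001369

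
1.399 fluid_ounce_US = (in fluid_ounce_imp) 1.456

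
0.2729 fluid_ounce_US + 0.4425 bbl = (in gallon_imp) 15.48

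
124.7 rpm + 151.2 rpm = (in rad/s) 28.89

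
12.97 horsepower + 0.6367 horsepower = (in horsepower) 13.61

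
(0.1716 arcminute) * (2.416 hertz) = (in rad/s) 0.0001206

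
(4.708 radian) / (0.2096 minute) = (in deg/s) 21.45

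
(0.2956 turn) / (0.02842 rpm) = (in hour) 0.1734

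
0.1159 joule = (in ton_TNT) 2.77e-11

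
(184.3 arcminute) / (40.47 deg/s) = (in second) 0.0759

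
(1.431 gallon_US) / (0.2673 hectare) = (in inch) 7.978e-05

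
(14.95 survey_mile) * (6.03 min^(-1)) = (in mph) 5409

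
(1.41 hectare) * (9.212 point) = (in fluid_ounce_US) 1.549e+06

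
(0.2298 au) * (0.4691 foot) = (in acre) 1.215e+06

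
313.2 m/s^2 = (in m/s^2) 313.2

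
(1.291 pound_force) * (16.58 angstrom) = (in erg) 0.09521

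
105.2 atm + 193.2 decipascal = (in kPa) 1.066e+04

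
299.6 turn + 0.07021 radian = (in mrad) 1.883e+06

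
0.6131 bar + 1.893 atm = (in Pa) 2.531e+05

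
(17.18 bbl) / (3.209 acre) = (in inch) 0.008281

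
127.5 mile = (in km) 205.2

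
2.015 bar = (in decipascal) 2.015e+06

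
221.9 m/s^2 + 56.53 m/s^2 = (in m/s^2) 278.4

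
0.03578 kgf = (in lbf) 0.07888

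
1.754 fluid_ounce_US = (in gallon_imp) 0.01141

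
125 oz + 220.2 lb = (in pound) 228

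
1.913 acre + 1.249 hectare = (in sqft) 2.178e+05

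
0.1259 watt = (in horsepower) 0.0001688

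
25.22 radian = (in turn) 4.014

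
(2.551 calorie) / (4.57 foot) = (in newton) 7.663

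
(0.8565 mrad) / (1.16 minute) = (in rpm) 0.0001175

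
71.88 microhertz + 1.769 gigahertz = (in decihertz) 1.769e+10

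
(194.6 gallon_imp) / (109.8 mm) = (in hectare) 0.0008057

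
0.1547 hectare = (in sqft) 1.665e+04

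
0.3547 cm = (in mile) 2.204e-06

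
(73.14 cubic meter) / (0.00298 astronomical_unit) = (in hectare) 1.641e-11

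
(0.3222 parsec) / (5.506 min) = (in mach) 8.838e+10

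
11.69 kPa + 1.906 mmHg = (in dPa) 1.194e+05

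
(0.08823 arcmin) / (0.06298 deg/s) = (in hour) 6.486e-06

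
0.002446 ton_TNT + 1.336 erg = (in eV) 6.388e+25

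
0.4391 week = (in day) 3.074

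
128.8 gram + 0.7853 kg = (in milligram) 9.141e+05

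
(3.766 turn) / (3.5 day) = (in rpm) 0.0007472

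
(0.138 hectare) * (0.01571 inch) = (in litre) 550.7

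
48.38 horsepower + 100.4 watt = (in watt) 3.618e+04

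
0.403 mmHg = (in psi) 0.007793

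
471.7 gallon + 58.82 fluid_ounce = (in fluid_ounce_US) 6.044e+04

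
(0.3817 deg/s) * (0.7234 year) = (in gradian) 9.675e+06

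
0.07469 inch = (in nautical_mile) 1.024e-06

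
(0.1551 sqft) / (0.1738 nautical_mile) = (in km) 4.477e-08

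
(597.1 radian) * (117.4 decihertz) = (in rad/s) 7010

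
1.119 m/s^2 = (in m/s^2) 1.119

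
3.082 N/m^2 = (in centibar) 0.003082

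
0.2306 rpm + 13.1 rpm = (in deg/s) 79.98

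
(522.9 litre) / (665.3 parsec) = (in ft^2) 2.742e-19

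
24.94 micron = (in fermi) 2.494e+10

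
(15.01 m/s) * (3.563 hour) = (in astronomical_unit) 1.287e-06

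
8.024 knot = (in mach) 0.01212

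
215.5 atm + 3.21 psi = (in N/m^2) 2.186e+07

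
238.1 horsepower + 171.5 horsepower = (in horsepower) 409.6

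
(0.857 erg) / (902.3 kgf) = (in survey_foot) 3.178e-11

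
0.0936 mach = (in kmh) 114.7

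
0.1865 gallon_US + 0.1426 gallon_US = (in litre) 1.246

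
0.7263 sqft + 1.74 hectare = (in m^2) 1.74e+04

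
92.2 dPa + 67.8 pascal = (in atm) 0.0007601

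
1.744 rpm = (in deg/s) 10.46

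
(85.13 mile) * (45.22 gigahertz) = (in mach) 1.819e+13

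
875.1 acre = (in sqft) 3.812e+07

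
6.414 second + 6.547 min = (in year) 1.266e-05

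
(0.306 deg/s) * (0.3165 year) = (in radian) 5.331e+04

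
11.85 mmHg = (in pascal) 1580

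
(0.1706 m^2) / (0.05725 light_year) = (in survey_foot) 1.033e-15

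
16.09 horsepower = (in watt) 1.2e+04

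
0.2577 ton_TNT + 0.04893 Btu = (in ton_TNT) 0.2577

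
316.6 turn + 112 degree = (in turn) 316.9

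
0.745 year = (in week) 38.85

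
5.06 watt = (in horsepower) 0.006786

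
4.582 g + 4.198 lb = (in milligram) 1.909e+06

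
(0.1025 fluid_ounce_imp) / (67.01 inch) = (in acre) 4.228e-10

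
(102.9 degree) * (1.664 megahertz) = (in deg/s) 1.712e+08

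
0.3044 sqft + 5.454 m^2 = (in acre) 0.001355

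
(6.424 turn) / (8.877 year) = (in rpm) 1.377e-06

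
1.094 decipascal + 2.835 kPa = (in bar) 0.02835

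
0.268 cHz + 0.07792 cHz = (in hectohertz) 3.459e-05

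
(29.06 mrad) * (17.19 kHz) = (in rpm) 4770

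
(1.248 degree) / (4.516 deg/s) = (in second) 0.2764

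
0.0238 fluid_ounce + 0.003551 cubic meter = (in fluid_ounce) 120.1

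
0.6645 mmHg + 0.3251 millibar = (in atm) 0.001195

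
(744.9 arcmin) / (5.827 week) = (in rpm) 5.871e-07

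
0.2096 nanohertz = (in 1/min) 1.258e-08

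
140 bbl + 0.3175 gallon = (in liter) 2.226e+04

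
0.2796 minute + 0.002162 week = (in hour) 0.3679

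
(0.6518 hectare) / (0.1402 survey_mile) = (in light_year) 3.053e-15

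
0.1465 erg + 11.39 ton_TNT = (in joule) 4.766e+10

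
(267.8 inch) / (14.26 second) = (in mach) 0.001401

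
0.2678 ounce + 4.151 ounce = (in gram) 125.3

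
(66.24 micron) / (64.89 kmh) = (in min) 6.125e-08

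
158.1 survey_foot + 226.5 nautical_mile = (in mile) 260.7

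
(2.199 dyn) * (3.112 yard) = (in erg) 625.8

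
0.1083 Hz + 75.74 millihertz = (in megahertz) 1.84e-07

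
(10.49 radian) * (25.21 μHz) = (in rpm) 0.002525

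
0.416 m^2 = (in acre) 0.0001028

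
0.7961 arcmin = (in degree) 0.01327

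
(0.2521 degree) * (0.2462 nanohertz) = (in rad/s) 1.083e-12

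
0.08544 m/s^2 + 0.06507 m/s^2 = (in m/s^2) 0.1505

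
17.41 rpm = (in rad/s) 1.823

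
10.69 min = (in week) 0.001061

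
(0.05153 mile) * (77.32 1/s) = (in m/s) 6412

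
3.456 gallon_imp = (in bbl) 0.09882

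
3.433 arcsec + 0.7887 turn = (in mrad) 4956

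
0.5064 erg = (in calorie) 1.21e-08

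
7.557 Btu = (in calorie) 1906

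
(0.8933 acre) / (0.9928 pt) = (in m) 1.032e+07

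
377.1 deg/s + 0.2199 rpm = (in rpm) 63.07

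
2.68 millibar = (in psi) 0.03887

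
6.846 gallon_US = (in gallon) 6.846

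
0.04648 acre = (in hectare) 0.01881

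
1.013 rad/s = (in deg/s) 58.04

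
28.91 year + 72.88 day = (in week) 1518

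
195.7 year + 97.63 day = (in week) 1.022e+04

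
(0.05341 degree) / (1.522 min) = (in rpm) 9.748e-05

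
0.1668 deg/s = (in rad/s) 0.002911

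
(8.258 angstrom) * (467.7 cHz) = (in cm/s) 3.862e-07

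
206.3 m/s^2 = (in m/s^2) 206.3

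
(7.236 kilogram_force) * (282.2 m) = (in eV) 1.25e+23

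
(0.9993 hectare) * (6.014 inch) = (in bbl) 9601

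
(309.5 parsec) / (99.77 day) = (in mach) 3.254e+09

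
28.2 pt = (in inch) 0.3917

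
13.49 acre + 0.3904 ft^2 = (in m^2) 5.459e+04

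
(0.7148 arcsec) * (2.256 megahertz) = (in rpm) 74.66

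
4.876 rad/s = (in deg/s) 279.4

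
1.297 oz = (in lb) 0.08106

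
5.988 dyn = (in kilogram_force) 6.106e-06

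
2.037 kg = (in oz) 71.85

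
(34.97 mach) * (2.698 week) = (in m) 1.943e+10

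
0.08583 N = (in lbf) 0.0193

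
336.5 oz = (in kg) 9.54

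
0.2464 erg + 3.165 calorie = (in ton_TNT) 3.165e-09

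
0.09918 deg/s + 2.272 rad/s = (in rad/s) 2.274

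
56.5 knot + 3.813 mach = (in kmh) 4779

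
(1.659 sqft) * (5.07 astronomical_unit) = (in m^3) 1.169e+11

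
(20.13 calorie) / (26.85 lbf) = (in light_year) 7.454e-17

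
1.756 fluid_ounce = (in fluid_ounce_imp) 1.828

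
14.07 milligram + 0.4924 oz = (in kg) 0.01397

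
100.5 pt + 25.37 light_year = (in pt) 6.804e+20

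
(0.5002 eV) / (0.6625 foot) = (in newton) 3.969e-19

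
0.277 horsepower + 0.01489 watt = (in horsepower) 0.277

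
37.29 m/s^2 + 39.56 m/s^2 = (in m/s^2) 76.85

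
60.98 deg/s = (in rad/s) 1.064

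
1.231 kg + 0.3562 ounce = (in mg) 1.241e+06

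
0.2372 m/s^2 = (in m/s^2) 0.2372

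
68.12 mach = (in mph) 5.189e+04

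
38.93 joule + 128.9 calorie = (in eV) 3.609e+21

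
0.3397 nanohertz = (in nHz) 0.3397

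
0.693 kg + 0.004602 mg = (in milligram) 6.93e+05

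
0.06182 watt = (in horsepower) 8.29e-05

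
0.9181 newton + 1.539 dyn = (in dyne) 9.181e+04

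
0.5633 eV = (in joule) 9.025e-20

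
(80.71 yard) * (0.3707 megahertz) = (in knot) 5.318e+07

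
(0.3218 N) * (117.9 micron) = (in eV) 2.368e+14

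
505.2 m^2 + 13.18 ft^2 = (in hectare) 0.05064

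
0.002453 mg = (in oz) 8.653e-08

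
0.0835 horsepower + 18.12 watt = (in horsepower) 0.1078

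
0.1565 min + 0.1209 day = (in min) 174.3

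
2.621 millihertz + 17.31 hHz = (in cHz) 1.731e+05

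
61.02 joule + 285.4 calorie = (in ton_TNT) 3e-07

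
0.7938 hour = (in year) 9.062e-05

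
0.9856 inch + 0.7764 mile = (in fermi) 1.25e+18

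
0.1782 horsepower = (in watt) 132.9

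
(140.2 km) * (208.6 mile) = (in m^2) 4.707e+10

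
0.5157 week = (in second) 3.119e+05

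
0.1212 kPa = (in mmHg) 0.9091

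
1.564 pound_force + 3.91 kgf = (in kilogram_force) 4.619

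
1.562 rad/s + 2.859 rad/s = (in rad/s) 4.421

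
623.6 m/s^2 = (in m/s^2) 623.6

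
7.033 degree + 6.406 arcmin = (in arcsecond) 2.57e+04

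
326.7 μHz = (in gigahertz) 3.267e-13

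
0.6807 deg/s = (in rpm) 0.1134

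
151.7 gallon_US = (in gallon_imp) 126.3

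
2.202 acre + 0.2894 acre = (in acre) 2.491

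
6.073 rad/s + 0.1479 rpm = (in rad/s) 6.088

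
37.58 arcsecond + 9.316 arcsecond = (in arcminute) 0.7816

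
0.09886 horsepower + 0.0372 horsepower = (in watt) 101.5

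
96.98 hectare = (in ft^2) 1.044e+07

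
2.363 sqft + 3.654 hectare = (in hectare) 3.654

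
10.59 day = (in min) 1.525e+04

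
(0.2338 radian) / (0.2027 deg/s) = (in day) 0.0007649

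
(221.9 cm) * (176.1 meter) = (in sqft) 4206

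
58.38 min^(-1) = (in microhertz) 9.73e+05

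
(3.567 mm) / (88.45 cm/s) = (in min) 6.721e-05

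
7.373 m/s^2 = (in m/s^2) 7.373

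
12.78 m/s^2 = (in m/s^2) 12.78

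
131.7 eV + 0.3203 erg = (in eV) 1.999e+11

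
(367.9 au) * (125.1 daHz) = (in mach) 2.022e+14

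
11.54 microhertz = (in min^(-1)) 0.0006924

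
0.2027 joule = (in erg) 2.027e+06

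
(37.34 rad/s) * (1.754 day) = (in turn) 9.006e+05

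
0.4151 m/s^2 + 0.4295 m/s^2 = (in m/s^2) 0.8446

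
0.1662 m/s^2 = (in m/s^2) 0.1662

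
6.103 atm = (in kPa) 618.4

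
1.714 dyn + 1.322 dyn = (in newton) 3.036e-05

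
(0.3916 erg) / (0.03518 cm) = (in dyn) 11.13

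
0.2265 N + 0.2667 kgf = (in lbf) 0.6389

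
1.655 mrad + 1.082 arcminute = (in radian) 0.00197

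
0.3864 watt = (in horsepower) 0.0005182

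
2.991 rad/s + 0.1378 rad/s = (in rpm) 29.88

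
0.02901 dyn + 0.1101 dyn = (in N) 1.391e-06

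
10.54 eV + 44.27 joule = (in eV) 2.763e+20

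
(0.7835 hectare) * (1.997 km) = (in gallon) 4.133e+09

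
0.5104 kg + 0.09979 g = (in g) 510.5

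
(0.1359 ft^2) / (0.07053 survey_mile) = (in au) 7.435e-16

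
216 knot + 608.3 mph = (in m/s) 383.1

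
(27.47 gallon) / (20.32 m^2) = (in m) 0.005117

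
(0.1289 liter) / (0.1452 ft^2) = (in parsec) 3.097e-19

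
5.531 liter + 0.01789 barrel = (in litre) 8.375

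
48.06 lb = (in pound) 48.06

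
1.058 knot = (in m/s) 0.5443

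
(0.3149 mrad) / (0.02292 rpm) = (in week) 2.169e-07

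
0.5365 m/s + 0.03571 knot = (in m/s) 0.5549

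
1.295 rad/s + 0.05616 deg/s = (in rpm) 12.38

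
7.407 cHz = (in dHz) 0.7407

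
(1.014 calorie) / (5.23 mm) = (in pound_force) 182.4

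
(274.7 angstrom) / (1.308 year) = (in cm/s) 6.66e-14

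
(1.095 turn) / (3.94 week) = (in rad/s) 2.887e-06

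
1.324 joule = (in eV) 8.264e+18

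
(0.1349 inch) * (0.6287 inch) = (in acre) 1.352e-08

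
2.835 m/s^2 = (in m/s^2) 2.835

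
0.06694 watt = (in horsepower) 8.977e-05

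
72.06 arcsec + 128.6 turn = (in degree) 4.63e+04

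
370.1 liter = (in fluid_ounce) 1.251e+04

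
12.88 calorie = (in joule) 53.89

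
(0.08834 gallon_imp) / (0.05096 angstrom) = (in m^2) 7.881e+07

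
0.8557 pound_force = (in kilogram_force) 0.3881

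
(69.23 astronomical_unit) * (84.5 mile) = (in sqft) 1.516e+19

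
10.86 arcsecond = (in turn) 8.38e-06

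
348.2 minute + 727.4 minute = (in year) 0.002046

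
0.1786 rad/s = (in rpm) 1.706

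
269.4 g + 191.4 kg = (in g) 1.917e+05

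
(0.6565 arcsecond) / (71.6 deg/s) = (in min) 4.245e-08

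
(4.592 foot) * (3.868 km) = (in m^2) 5414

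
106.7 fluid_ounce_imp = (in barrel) 0.01907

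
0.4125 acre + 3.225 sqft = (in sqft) 1.797e+04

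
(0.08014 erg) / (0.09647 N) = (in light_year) 8.781e-24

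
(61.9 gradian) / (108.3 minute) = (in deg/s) 0.008573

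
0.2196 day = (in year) 0.0006016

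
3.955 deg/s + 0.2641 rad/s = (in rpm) 3.181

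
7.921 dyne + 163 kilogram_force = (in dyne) 1.598e+08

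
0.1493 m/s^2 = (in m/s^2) 0.1493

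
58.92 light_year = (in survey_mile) 3.464e+14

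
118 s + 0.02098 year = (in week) 1.094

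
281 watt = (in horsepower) 0.3768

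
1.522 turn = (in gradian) 608.8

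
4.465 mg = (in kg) 4.465e-06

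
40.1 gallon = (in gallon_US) 40.1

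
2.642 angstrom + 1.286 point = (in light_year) 4.795e-20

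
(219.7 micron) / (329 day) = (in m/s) 7.729e-12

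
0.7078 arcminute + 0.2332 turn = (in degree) 83.96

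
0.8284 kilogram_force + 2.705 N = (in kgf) 1.104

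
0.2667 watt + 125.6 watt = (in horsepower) 0.1688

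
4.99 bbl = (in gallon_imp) 174.5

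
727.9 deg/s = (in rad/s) 12.7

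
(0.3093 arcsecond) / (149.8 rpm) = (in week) 1.581e-13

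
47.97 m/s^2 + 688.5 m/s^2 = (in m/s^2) 736.5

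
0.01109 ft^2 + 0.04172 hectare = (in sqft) 4491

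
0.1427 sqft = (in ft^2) 0.1427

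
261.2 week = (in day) 1828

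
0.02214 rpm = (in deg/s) 0.1328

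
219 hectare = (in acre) 541.2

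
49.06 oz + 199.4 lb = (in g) 9.184e+04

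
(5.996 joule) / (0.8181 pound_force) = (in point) 4671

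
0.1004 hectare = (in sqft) 1.081e+04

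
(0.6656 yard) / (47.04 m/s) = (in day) 1.498e-07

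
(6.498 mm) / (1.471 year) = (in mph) 3.133e-10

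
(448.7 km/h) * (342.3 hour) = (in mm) 1.536e+11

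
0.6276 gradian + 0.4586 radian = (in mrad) 468.5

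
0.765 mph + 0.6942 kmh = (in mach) 0.001571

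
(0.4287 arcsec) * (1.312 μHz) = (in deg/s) 1.562e-10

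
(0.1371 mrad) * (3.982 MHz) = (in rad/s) 545.9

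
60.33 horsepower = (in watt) 4.499e+04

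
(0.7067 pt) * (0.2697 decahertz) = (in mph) 0.001504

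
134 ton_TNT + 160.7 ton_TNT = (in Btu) 1.169e+09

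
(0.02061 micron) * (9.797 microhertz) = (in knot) 3.925e-13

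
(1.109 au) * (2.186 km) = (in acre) 8.962e+10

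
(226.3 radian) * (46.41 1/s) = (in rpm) 1.003e+05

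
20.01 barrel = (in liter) 3181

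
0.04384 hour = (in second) 157.8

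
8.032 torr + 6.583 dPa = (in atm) 0.01057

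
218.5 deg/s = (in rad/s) 3.814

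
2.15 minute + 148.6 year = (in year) 148.6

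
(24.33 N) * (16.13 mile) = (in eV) 3.942e+24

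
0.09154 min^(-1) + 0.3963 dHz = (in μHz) 4.116e+04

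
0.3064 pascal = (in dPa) 3.064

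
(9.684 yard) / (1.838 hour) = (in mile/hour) 0.002994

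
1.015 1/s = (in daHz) 0.1015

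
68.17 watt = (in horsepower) 0.09142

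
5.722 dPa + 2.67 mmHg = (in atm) 0.003519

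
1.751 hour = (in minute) 105.1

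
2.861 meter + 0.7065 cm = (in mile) 0.001782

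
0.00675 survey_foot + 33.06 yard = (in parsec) 9.798e-16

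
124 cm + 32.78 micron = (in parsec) 4.019e-17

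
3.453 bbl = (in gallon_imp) 120.8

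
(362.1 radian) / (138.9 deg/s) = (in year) 4.736e-06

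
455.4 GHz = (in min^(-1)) 2.732e+13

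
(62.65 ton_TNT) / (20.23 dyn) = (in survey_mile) 8.051e+11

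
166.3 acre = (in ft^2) 7.244e+06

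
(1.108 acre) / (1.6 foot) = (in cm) 9.194e+05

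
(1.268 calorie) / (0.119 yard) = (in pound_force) 10.96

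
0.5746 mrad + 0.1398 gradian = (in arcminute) 9.525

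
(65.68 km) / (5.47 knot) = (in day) 0.2701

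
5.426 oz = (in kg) 0.1538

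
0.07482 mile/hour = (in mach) 9.823e-05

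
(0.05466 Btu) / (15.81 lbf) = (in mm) 820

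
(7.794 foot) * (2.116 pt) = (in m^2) 0.001773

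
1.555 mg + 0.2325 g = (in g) 0.2341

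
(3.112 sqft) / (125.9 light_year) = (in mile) 1.508e-22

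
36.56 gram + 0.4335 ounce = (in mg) 4.885e+04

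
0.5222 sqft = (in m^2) 0.04851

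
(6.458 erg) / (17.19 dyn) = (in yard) 0.004109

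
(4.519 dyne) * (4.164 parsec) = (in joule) 5.806e+12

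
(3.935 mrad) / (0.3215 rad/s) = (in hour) 3.4e-06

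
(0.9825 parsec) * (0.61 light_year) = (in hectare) 1.75e+28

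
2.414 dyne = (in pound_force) 5.427e-06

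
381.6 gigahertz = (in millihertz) 3.816e+14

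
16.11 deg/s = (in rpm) 2.685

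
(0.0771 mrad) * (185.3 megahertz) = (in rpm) 1.364e+05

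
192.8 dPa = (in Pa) 19.28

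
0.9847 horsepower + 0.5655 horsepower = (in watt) 1156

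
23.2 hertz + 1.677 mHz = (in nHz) 2.32e+10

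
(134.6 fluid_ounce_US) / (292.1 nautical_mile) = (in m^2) 7.358e-09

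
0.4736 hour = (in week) 0.002819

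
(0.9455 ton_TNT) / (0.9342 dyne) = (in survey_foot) 1.389e+15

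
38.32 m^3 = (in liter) 3.832e+04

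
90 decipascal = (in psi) 0.001305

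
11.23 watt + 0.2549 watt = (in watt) 11.48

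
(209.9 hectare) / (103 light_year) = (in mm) 2.154e-09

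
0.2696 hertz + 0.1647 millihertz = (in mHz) 269.8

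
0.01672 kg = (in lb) 0.03686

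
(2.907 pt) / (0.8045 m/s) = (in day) 1.475e-08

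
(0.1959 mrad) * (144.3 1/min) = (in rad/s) 0.0004711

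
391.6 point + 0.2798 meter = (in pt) 1185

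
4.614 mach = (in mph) 3514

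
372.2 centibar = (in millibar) 3722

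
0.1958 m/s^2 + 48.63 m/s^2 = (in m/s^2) 48.83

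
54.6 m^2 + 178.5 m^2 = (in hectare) 0.02331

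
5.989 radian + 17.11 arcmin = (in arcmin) 2.061e+04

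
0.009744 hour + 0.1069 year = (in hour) 936.5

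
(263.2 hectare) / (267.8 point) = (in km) 2.786e+04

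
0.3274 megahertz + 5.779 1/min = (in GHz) 0.0003274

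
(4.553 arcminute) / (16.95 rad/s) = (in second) 7.814e-05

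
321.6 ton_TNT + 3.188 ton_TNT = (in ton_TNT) 324.8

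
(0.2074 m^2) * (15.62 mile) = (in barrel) 3.279e+04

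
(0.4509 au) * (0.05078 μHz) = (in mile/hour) 7662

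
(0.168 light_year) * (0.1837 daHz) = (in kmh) 1.051e+16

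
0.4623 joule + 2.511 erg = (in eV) 2.885e+18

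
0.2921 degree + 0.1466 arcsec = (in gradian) 0.3246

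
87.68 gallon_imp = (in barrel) 2.507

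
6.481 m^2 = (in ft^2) 69.76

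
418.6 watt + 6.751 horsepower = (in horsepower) 7.312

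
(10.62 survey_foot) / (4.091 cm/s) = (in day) 0.0009158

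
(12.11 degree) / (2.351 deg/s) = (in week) 8.517e-06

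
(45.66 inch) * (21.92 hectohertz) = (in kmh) 9152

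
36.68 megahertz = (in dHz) 3.668e+08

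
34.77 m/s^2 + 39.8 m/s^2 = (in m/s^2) 74.57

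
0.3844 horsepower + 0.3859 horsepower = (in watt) 574.4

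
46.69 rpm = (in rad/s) 4.889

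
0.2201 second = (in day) 2.547e-06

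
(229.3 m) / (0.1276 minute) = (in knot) 58.22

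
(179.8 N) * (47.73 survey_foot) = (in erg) 2.616e+10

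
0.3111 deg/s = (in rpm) 0.05185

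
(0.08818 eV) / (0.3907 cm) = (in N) 3.616e-18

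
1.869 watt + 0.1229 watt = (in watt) 1.992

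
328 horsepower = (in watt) 2.446e+05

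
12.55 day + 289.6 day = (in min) 4.351e+05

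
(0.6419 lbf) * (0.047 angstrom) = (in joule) 1.342e-11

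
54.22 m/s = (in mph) 121.3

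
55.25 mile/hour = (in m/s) 24.7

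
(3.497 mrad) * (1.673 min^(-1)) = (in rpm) 0.0009311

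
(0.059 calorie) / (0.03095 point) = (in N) 2.261e+04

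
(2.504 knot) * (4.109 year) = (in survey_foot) 5.476e+08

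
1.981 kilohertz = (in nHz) 1.981e+12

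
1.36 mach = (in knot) 900.2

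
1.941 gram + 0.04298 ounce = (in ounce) 0.1114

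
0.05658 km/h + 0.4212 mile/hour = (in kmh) 0.7344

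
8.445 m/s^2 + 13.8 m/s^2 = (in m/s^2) 22.25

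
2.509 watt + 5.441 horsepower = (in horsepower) 5.444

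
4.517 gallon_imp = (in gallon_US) 5.425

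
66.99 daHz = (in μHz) 6.699e+08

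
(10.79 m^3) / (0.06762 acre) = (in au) 2.636e-13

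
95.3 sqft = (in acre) 0.002188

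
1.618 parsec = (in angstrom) 4.993e+26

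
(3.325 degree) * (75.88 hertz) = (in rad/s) 4.403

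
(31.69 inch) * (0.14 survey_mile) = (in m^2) 181.4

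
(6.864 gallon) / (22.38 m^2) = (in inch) 0.04571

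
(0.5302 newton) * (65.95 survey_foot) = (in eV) 6.652e+19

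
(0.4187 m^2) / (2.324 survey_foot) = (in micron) 5.911e+05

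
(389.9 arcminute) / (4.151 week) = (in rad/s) 4.518e-08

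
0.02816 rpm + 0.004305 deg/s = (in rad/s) 0.003024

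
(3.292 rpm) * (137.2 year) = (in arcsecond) 3.077e+14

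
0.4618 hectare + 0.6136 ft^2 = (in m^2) 4618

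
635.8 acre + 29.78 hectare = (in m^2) 2.871e+06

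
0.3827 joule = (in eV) 2.389e+18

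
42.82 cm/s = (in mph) 0.9579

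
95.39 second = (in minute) 1.59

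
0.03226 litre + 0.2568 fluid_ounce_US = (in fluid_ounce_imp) 1.403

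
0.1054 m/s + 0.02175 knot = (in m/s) 0.1166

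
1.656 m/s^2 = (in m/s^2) 1.656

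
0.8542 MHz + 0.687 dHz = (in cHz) 8.542e+07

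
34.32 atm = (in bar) 34.77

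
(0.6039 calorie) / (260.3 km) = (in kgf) 9.898e-07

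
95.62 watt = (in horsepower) 0.1282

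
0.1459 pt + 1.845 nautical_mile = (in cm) 3.417e+05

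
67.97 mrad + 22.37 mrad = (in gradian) 5.751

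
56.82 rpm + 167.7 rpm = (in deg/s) 1347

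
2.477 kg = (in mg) 2.477e+06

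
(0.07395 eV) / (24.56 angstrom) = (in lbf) 1.085e-12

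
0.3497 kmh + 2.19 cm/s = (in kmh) 0.4285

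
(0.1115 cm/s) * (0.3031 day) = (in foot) 95.8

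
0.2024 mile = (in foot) 1069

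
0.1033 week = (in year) 0.001981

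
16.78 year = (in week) 875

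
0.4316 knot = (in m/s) 0.222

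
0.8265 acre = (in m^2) 3345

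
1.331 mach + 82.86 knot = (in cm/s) 4.958e+04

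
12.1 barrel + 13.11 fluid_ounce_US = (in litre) 1924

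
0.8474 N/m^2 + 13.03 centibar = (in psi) 1.89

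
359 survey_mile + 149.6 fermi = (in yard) 6.318e+05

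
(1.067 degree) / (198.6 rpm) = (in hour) 2.487e-07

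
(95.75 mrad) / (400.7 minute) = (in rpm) 3.803e-05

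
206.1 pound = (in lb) 206.1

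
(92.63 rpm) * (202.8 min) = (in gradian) 7.514e+06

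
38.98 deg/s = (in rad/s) 0.6803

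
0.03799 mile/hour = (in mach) 4.988e-05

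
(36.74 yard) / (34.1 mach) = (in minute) 4.822e-05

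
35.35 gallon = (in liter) 133.8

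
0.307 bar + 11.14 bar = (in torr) 8586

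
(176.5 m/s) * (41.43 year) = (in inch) 9.079e+12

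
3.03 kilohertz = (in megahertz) 0.00303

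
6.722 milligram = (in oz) 0.0002371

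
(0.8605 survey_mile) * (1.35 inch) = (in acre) 0.01173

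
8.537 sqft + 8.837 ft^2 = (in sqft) 17.37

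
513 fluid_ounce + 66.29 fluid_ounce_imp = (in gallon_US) 4.505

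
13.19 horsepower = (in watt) 9836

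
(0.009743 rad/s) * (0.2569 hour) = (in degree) 516.3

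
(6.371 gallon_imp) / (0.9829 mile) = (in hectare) 1.831e-09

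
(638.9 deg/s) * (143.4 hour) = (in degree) 3.298e+08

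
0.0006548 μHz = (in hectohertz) 6.548e-12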